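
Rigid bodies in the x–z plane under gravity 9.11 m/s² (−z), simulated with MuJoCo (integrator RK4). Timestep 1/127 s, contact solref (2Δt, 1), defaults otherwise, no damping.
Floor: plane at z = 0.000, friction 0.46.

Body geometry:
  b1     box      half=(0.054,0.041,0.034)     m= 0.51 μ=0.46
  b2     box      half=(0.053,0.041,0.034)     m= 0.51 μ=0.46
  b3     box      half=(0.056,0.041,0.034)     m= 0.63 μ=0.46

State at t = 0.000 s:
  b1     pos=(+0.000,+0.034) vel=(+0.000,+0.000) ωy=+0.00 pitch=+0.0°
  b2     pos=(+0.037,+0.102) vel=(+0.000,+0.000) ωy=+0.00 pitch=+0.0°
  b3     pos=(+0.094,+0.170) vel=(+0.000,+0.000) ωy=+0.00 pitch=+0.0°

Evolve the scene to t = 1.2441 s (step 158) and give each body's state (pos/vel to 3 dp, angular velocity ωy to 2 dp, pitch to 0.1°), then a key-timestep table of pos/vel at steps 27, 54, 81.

State at t = 1.2441 s:
  b1     pos=(+0.000,+0.034) vel=(+0.000,+0.000) ωy=+0.00 pitch=+0.0°
  b2     pos=(+0.105,+0.053) vel=(+0.000,+0.000) ωy=+0.00 pitch=+90.0°
  b3     pos=(+0.301,+0.034) vel=(+0.000,+0.000) ωy=+0.00 pitch=+180.0°

Key-timestep trajectory:
   step    t(s)  b1.x    b1.z    b1.vx   b1.vz   b2.x    b2.z    b2.vx   b2.vz   b3.x    b3.z    b3.vx   b3.vz 
     27  0.2126   +0.000  +0.034  -0.001  +0.000   +0.054  +0.106  +0.196  -0.024   +0.136  +0.141  +0.403  -0.452
     54  0.4252   +0.000  +0.034  +0.000  +0.000   +0.113  +0.056  +0.088  +0.100   +0.224  +0.063  +0.233  +0.093
     81  0.6378   +0.000  +0.034  +0.000  +0.000   +0.103  +0.054  +0.102  -0.057   +0.270  +0.059  +0.320  -0.144


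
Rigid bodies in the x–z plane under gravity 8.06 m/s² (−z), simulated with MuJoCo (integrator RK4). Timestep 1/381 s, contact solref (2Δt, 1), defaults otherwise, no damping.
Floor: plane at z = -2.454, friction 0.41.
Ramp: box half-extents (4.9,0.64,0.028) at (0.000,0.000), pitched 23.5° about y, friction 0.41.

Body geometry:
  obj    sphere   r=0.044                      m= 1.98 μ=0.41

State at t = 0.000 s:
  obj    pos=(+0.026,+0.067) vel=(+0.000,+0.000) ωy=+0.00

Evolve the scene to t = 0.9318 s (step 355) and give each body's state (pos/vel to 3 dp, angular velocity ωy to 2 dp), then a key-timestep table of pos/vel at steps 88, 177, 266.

State at t = 0.9318 s:
  obj    pos=(+0.940,-0.330) vel=(+1.962,-0.853) ωy=+48.61

Key-timestep trajectory:
   step    t(s)  obj.x    obj.z    obj.vx   obj.vz 
     88  0.2310   +0.082  +0.043  +0.486  -0.211
    177  0.4646   +0.253  -0.032  +0.978  -0.425
    266  0.6982   +0.539  -0.156  +1.470  -0.639


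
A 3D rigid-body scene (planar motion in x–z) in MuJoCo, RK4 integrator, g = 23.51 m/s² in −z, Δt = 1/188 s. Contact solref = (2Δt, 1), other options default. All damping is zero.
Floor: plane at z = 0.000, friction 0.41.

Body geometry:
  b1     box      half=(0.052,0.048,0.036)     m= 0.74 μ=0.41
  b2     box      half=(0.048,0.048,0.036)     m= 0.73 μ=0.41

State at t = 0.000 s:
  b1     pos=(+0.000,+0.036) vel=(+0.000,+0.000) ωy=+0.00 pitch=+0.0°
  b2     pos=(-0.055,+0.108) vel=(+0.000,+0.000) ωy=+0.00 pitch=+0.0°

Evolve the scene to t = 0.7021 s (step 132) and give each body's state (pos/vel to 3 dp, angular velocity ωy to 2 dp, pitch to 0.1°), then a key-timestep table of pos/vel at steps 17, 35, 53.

State at t = 0.7021 s:
  b1     pos=(+0.000,+0.036) vel=(+0.000,+0.000) ωy=+0.00 pitch=+0.0°
  b2     pos=(-0.101,+0.048) vel=(+0.000,+0.000) ωy=+0.00 pitch=-90.0°

Key-timestep trajectory:
   step    t(s)  b1.x    b1.z    b1.vx   b1.vz   b2.x    b2.z    b2.vx   b2.vz 
     17  0.0904   +0.000  +0.036  +0.000  +0.000   -0.060  +0.107  -0.136  -0.030
     35  0.1862   +0.000  +0.036  +0.000  +0.000   -0.088  +0.082  -0.421  -0.880
     53  0.2819   +0.000  +0.036  +0.000  +0.000   -0.105  +0.050  +0.187  -0.104


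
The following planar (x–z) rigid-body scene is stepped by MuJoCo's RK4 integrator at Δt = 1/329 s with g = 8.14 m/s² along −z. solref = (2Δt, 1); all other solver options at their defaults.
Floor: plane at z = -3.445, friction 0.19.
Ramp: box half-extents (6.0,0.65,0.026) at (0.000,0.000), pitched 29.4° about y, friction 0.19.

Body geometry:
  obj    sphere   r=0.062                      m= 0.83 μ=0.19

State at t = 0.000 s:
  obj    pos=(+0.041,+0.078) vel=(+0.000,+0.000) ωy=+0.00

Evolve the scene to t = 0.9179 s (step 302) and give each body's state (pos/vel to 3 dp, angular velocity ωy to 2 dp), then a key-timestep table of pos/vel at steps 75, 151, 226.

State at t = 0.9179 s:
  obj    pos=(+1.089,-0.512) vel=(+2.283,-1.286) ωy=+42.25

Key-timestep trajectory:
   step    t(s)  obj.x    obj.z    obj.vx   obj.vz 
     75  0.2280   +0.106  +0.041  +0.567  -0.320
    151  0.4590   +0.303  -0.070  +1.141  -0.643
    226  0.6869   +0.628  -0.253  +1.708  -0.963


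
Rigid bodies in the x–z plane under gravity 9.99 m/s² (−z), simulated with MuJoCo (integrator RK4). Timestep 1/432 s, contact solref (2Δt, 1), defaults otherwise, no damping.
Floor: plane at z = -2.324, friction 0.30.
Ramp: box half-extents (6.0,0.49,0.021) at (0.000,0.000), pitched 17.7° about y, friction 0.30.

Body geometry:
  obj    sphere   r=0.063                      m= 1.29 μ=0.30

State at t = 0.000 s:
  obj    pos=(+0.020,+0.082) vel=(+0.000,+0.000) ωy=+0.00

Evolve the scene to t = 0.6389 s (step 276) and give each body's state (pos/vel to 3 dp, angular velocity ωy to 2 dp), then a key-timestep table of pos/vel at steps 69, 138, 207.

State at t = 0.6389 s:
  obj    pos=(+0.442,-0.053) vel=(+1.320,-0.421) ωy=+22.00

Key-timestep trajectory:
   step    t(s)  obj.x    obj.z    obj.vx   obj.vz 
     69  0.1597   +0.046  +0.073  +0.330  -0.105
    138  0.3194   +0.125  +0.048  +0.660  -0.211
    207  0.4792   +0.257  +0.006  +0.990  -0.316


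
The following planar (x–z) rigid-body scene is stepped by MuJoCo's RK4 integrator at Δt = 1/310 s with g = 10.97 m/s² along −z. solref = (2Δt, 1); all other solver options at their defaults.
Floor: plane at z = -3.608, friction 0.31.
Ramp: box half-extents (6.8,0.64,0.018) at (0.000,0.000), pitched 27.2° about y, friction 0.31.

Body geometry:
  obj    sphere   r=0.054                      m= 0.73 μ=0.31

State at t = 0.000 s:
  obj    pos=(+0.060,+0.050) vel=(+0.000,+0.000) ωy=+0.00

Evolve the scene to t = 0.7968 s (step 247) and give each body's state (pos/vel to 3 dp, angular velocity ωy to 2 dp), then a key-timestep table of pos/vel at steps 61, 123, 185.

State at t = 0.7968 s:
  obj    pos=(+1.071,-0.470) vel=(+2.538,-1.305) ωy=+52.84

Key-timestep trajectory:
   step    t(s)  obj.x    obj.z    obj.vx   obj.vz 
     61  0.1968   +0.122  +0.018  +0.627  -0.322
    123  0.3968   +0.311  -0.079  +1.264  -0.650
    185  0.5968   +0.627  -0.241  +1.901  -0.977


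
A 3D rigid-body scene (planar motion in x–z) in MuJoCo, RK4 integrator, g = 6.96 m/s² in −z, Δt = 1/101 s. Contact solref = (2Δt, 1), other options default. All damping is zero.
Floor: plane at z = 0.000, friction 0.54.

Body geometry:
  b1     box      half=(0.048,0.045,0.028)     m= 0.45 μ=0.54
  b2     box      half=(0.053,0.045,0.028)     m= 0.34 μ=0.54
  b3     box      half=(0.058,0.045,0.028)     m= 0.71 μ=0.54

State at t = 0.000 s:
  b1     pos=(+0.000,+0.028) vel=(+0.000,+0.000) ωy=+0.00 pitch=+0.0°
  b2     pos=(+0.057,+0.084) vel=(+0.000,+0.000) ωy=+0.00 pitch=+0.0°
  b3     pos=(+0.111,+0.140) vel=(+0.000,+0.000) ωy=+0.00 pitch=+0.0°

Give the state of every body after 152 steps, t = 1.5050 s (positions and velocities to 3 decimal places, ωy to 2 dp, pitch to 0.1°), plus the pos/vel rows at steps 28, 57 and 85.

State at t = 1.5050 s:
  b1     pos=(+0.000,+0.028) vel=(+0.000,+0.000) ωy=+0.00 pitch=+0.0°
  b2     pos=(+0.107,+0.053) vel=(+0.000,+0.000) ωy=+0.00 pitch=+90.0°
  b3     pos=(+0.201,+0.058) vel=(+0.000,+0.000) ωy=+0.00 pitch=+90.0°

Key-timestep trajectory:
   step    t(s)  b1.x    b1.z    b1.vx   b1.vz   b2.x    b2.z    b2.vx   b2.vz   b3.x    b3.z    b3.vx   b3.vz 
     28  0.2772   +0.000  +0.028  +0.000  +0.000   +0.094  +0.057  +0.153  -0.005   +0.166  +0.062  +0.146  +0.087
     57  0.5644   +0.000  +0.028  +0.000  +0.000   +0.105  +0.053  +0.038  -0.002   +0.213  +0.062  +0.036  +0.012
     85  0.8416   +0.000  +0.028  +0.000  +0.000   +0.107  +0.053  +0.000  +0.000   +0.196  +0.060  +0.056  -0.019


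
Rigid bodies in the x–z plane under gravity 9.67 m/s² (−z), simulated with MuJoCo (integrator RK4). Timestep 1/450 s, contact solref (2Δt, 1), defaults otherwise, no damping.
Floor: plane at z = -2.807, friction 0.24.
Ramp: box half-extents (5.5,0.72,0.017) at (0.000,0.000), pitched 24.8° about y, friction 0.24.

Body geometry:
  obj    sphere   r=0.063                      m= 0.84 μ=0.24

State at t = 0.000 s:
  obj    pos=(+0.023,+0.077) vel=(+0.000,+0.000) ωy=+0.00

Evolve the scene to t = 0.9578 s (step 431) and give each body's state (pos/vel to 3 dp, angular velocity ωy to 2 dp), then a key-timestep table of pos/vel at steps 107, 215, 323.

State at t = 0.9578 s:
  obj    pos=(+1.230,-0.480) vel=(+2.519,-1.164) ωy=+44.04

Key-timestep trajectory:
   step    t(s)  obj.x    obj.z    obj.vx   obj.vz 
    107  0.2378   +0.098  +0.043  +0.625  -0.289
    215  0.4778   +0.323  -0.061  +1.257  -0.581
    323  0.7178   +0.701  -0.236  +1.888  -0.872


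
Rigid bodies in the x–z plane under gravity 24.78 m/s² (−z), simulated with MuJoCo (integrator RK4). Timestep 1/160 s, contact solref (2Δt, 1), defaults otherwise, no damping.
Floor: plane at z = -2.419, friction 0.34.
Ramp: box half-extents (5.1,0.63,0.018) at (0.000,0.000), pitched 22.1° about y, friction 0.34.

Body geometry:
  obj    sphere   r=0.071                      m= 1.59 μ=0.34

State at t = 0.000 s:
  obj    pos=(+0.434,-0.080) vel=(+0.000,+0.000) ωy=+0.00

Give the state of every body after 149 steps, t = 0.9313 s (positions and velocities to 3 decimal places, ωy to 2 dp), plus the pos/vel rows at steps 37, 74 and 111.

State at t = 0.9313 s:
  obj    pos=(+3.109,-1.167) vel=(+5.746,-2.333) ωy=+87.33

Key-timestep trajectory:
   step    t(s)  obj.x    obj.z    obj.vx   obj.vz 
     37  0.2313   +0.599  -0.147  +1.427  -0.579
     74  0.4625   +1.094  -0.348  +2.854  -1.159
    111  0.6938   +1.919  -0.683  +4.280  -1.738


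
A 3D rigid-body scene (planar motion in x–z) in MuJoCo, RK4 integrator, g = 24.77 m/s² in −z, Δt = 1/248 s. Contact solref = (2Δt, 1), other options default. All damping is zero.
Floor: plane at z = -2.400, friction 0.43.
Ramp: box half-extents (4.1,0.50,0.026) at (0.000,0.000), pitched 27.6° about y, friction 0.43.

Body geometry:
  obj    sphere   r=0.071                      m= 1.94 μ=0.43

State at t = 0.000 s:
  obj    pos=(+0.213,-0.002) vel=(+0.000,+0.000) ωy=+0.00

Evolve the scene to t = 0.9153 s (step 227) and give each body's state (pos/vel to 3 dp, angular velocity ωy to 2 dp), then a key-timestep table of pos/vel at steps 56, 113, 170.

State at t = 0.9153 s:
  obj    pos=(+3.256,-1.593) vel=(+6.649,-3.476) ωy=+105.66

Key-timestep trajectory:
   step    t(s)  obj.x    obj.z    obj.vx   obj.vz 
     56  0.2258   +0.398  -0.099  +1.641  -0.858
    113  0.4556   +0.967  -0.396  +3.310  -1.730
    170  0.6855   +1.920  -0.894  +4.980  -2.603


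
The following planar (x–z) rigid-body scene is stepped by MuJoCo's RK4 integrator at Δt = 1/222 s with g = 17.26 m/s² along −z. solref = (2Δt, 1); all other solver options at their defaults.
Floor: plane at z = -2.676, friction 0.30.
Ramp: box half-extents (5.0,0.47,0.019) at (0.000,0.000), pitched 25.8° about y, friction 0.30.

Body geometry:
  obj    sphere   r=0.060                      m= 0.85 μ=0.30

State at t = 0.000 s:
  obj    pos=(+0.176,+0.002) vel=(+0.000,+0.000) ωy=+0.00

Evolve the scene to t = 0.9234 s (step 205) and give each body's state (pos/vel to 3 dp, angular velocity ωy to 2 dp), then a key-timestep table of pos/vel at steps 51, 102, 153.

State at t = 0.9234 s:
  obj    pos=(+2.236,-0.993) vel=(+4.461,-2.157) ωy=+82.57

Key-timestep trajectory:
   step    t(s)  obj.x    obj.z    obj.vx   obj.vz 
     51  0.2297   +0.304  -0.059  +1.110  -0.537
    102  0.4595   +0.686  -0.244  +2.220  -1.073
    153  0.6892   +1.324  -0.552  +3.329  -1.610


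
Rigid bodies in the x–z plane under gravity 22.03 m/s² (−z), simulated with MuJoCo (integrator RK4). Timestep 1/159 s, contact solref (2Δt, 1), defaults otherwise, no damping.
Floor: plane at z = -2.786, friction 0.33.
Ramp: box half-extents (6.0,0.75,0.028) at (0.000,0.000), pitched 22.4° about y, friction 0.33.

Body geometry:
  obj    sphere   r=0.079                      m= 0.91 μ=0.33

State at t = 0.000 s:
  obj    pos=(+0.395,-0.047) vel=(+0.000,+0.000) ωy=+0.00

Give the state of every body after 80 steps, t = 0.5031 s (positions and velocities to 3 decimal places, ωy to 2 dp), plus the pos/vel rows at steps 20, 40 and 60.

State at t = 0.5031 s:
  obj    pos=(+1.097,-0.336) vel=(+2.790,-1.150) ωy=+38.18

Key-timestep trajectory:
   step    t(s)  obj.x    obj.z    obj.vx   obj.vz 
     20  0.1258   +0.439  -0.065  +0.698  -0.287
     40  0.2516   +0.571  -0.119  +1.395  -0.575
     60  0.3774   +0.790  -0.210  +2.092  -0.862


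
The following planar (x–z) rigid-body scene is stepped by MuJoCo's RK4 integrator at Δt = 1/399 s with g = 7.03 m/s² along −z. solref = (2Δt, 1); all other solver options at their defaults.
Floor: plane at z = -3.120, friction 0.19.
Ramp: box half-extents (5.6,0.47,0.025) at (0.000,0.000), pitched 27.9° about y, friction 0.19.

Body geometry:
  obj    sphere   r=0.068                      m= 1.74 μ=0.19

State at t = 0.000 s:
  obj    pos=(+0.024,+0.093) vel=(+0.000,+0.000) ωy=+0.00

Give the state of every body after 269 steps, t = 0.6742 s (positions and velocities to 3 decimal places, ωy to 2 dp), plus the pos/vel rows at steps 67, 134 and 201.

State at t = 0.6742 s:
  obj    pos=(+0.496,-0.157) vel=(+1.400,-0.741) ωy=+23.29

Key-timestep trajectory:
   step    t(s)  obj.x    obj.z    obj.vx   obj.vz 
     67  0.1679   +0.053  +0.077  +0.349  -0.185
    134  0.3358   +0.141  +0.031  +0.697  -0.369
    201  0.5038   +0.287  -0.047  +1.046  -0.554


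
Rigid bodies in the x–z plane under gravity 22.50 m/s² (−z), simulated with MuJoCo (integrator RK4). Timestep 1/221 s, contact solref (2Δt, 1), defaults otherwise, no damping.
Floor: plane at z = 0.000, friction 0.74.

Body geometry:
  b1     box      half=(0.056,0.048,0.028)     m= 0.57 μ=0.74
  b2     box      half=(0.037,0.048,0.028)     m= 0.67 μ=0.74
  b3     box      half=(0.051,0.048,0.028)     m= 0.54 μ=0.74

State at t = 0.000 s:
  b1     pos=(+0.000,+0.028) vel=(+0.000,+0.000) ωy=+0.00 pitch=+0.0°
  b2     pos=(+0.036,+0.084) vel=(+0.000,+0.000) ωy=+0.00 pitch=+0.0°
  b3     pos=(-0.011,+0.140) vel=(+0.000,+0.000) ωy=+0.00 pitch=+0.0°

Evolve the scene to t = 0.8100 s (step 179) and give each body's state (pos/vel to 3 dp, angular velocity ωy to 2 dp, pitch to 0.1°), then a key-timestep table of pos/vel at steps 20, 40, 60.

State at t = 0.8100 s:
  b1     pos=(+0.000,+0.028) vel=(+0.000,+0.000) ωy=+0.00 pitch=+0.0°
  b2     pos=(+0.036,+0.084) vel=(+0.000,+0.000) ωy=+0.00 pitch=+0.0°
  b3     pos=(-0.130,+0.028) vel=(+0.000,+0.000) ωy=+0.00 pitch=+180.0°

Key-timestep trajectory:
   step    t(s)  b1.x    b1.z    b1.vx   b1.vz   b2.x    b2.z    b2.vx   b2.vz   b3.x    b3.z    b3.vx   b3.vz 
     20  0.0905   +0.000  +0.028  +0.000  +0.000   +0.036  +0.084  +0.000  +0.000   -0.025  +0.130  -0.289  -0.338
     40  0.1810   +0.000  +0.028  +0.000  -0.001   +0.036  +0.084  -0.001  +0.000   -0.065  +0.105  -0.617  -0.092
     60  0.2715   +0.000  +0.028  +0.000  +0.000   +0.036  +0.084  +0.000  +0.000   -0.126  +0.033  -0.679  -1.747


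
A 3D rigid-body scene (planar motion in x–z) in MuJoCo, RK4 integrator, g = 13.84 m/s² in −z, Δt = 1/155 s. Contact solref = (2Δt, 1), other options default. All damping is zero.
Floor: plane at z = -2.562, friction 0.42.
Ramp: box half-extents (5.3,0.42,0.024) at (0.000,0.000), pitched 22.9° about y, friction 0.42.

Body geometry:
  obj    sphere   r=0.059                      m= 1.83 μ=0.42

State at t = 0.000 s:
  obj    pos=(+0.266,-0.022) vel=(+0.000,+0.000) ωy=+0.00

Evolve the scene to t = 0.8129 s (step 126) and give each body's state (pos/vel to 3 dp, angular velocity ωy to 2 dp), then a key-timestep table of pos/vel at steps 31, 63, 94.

State at t = 0.8129 s:
  obj    pos=(+1.437,-0.517) vel=(+2.880,-1.217) ωy=+52.99

Key-timestep trajectory:
   step    t(s)  obj.x    obj.z    obj.vx   obj.vz 
     31  0.2000   +0.337  -0.052  +0.709  -0.299
     63  0.4065   +0.559  -0.146  +1.440  -0.608
     94  0.6065   +0.918  -0.298  +2.149  -0.908


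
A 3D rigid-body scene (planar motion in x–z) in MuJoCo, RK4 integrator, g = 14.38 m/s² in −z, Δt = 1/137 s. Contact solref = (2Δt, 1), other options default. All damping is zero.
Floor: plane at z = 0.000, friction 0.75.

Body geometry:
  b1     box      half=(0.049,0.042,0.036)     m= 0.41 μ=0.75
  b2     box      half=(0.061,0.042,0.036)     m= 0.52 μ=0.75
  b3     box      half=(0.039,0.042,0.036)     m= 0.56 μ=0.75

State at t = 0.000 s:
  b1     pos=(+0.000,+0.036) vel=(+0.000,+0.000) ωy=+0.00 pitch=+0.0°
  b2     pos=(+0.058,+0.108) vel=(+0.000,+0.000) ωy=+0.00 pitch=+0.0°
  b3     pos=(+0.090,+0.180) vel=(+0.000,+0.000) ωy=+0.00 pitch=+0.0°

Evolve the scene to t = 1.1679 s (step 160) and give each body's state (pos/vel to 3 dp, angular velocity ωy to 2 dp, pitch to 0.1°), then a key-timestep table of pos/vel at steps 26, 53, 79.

State at t = 1.1679 s:
  b1     pos=(+0.000,+0.036) vel=(+0.000,+0.000) ωy=+0.00 pitch=+0.0°
  b2     pos=(+0.112,+0.061) vel=(+0.000,+0.000) ωy=+0.00 pitch=+90.0°
  b3     pos=(+0.205,+0.039) vel=(+0.000,+0.000) ωy=+0.00 pitch=+90.0°

Key-timestep trajectory:
   step    t(s)  b1.x    b1.z    b1.vx   b1.vz   b2.x    b2.z    b2.vx   b2.vz   b3.x    b3.z    b3.vx   b3.vz 
     26  0.1898   +0.000  +0.036  -0.001  +0.001   +0.086  +0.080  +0.276  -0.624   +0.168  +0.096  +0.658  -1.389
     53  0.3869   +0.000  +0.036  +0.000  +0.000   +0.133  +0.069  -0.170  -0.032   +0.209  +0.042  -0.089  -0.069
     79  0.5766   +0.000  +0.036  +0.000  +0.000   +0.107  +0.063  +0.183  -0.089   +0.205  +0.039  +0.000  +0.000


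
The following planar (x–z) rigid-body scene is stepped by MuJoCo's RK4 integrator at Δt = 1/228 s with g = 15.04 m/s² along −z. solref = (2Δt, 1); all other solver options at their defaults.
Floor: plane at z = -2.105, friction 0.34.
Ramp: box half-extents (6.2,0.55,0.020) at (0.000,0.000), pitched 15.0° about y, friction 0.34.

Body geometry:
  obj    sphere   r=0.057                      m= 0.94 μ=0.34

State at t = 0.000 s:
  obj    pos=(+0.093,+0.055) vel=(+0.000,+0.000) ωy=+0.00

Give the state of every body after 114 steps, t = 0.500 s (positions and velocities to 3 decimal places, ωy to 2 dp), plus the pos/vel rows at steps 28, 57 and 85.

State at t = 0.500 s:
  obj    pos=(+0.429,-0.035) vel=(+1.343,-0.360) ωy=+24.38

Key-timestep trajectory:
   step    t(s)  obj.x    obj.z    obj.vx   obj.vz 
     28  0.1228   +0.113  +0.049  +0.330  -0.088
     57  0.2500   +0.177  +0.032  +0.672  -0.180
     85  0.3728   +0.280  +0.005  +1.001  -0.268


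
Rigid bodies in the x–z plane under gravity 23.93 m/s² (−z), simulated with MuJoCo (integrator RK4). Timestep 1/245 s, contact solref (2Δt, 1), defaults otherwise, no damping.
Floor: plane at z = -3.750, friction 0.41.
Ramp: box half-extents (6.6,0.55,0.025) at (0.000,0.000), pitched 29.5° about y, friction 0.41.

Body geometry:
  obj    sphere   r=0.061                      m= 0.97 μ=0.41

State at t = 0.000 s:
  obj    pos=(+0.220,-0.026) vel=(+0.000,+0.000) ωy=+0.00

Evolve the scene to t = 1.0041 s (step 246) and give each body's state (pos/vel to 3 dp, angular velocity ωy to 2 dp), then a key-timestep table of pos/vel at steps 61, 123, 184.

State at t = 1.0041 s:
  obj    pos=(+3.913,-2.115) vel=(+7.355,-4.162) ωy=+138.53

Key-timestep trajectory:
   step    t(s)  obj.x    obj.z    obj.vx   obj.vz 
     61  0.2490   +0.447  -0.154  +1.824  -1.032
    123  0.5020   +1.143  -0.548  +3.678  -2.081
    184  0.7510   +2.286  -1.195  +5.502  -3.113


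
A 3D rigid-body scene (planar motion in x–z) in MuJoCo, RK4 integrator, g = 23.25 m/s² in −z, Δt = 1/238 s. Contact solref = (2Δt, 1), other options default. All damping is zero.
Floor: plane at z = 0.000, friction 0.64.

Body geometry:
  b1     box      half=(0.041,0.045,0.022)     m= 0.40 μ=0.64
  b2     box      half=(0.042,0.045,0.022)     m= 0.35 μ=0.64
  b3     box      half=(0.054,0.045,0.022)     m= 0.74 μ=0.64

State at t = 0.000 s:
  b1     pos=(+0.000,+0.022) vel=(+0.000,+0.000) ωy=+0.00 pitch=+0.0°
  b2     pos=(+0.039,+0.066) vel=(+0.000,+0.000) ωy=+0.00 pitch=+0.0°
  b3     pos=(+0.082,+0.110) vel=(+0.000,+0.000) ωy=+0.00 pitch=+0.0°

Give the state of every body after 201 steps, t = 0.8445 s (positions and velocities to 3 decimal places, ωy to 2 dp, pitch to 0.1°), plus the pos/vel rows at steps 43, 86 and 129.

State at t = 0.8445 s:
  b1     pos=(+0.000,+0.022) vel=(+0.000,+0.000) ωy=+0.00 pitch=+0.0°
  b2     pos=(+0.077,+0.042) vel=(+0.000,+0.000) ωy=+0.00 pitch=+90.0°
  b3     pos=(+0.162,+0.054) vel=(+0.000,+0.000) ωy=+0.00 pitch=+90.0°

Key-timestep trajectory:
   step    t(s)  b1.x    b1.z    b1.vx   b1.vz   b2.x    b2.z    b2.vx   b2.vz   b3.x    b3.z    b3.vx   b3.vz 
     43  0.1807   +0.000  +0.022  +0.000  +0.000   +0.073  +0.044  +0.180  -0.065   +0.133  +0.058  +0.140  +0.020
     86  0.3613   +0.000  +0.022  +0.000  +0.000   +0.077  +0.042  +0.000  +0.000   +0.168  +0.056  +0.157  +0.076
    129  0.5420   +0.000  +0.022  +0.000  +0.000   +0.077  +0.042  +0.000  +0.000   +0.161  +0.054  +0.198  -0.076


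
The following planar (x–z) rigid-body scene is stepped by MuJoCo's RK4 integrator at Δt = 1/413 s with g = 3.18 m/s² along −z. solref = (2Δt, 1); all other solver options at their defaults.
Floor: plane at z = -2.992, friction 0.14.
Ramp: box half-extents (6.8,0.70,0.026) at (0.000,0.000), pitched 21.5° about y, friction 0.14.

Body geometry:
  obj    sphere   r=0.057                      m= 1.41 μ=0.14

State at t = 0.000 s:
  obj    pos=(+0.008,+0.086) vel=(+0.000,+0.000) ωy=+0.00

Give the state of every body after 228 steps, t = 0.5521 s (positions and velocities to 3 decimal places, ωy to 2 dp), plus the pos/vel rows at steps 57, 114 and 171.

State at t = 0.5521 s:
  obj    pos=(+0.126,+0.040) vel=(+0.428,-0.168) ωy=+8.06

Key-timestep trajectory:
   step    t(s)  obj.x    obj.z    obj.vx   obj.vz 
     57  0.1380   +0.015  +0.083  +0.107  -0.042
    114  0.2760   +0.038  +0.074  +0.214  -0.084
    171  0.4140   +0.074  +0.060  +0.321  -0.126


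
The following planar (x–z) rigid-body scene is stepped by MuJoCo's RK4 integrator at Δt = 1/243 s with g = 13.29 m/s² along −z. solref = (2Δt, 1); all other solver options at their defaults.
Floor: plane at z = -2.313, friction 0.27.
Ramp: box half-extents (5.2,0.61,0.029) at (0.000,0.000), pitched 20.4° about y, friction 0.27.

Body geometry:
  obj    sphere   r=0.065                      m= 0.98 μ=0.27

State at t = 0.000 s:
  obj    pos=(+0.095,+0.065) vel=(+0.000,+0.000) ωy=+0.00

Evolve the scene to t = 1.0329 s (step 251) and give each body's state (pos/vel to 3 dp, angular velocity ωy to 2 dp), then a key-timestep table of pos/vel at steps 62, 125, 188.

State at t = 1.0329 s:
  obj    pos=(+1.750,-0.550) vel=(+3.204,-1.191) ωy=+52.58

Key-timestep trajectory:
   step    t(s)  obj.x    obj.z    obj.vx   obj.vz 
     62  0.2551   +0.196  +0.027  +0.791  -0.294
    125  0.5144   +0.505  -0.088  +1.596  -0.593
    188  0.7737   +1.023  -0.280  +2.400  -0.892


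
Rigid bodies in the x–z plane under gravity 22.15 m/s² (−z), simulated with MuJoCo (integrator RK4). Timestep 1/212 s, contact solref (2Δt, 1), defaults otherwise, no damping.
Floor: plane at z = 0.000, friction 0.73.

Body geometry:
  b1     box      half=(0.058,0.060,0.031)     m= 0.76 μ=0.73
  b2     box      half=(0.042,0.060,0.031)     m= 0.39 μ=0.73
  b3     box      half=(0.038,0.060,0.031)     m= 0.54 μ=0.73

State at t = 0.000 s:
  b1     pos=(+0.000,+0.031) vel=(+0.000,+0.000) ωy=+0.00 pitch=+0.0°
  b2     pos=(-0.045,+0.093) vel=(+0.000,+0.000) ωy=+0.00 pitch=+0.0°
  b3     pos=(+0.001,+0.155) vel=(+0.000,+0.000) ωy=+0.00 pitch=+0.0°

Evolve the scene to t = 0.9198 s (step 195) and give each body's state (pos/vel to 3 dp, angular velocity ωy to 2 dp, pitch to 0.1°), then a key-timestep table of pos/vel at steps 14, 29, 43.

State at t = 0.9198 s:
  b1     pos=(+0.000,+0.031) vel=(+0.000,+0.000) ωy=+0.00 pitch=+0.0°
  b2     pos=(-0.045,+0.093) vel=(+0.000,+0.000) ωy=+0.00 pitch=+0.0°
  b3     pos=(+0.038,+0.100) vel=(+0.000,+0.000) ωy=+0.00 pitch=+90.0°

Key-timestep trajectory:
   step    t(s)  b1.x    b1.z    b1.vx   b1.vz   b2.x    b2.z    b2.vx   b2.vz   b3.x    b3.z    b3.vx   b3.vz 
     14  0.0660   +0.000  +0.031  +0.000  +0.000   -0.045  +0.093  -0.001  +0.001   +0.005  +0.154  +0.128  -0.030
     29  0.1368   +0.000  +0.031  +0.000  +0.000   -0.045  +0.093  -0.001  +0.001   +0.022  +0.142  +0.354  -0.462
     43  0.2028   +0.000  +0.031  +0.000  +0.001   -0.045  +0.093  -0.001  -0.001   +0.040  +0.096  -0.085  +0.231


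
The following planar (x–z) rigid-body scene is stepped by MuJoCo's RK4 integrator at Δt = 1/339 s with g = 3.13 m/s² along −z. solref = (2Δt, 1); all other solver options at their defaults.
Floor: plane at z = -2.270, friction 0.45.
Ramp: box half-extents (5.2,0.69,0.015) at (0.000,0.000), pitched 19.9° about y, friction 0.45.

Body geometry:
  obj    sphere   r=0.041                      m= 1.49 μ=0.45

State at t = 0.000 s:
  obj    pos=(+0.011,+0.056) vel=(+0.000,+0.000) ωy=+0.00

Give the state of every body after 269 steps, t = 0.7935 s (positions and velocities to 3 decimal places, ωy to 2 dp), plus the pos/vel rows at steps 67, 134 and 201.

State at t = 0.7935 s:
  obj    pos=(+0.236,-0.026) vel=(+0.568,-0.206) ωy=+14.73

Key-timestep trajectory:
   step    t(s)  obj.x    obj.z    obj.vx   obj.vz 
     67  0.1976   +0.025  +0.051  +0.141  -0.051
    134  0.3953   +0.067  +0.035  +0.283  -0.102
    201  0.5929   +0.137  +0.010  +0.424  -0.154


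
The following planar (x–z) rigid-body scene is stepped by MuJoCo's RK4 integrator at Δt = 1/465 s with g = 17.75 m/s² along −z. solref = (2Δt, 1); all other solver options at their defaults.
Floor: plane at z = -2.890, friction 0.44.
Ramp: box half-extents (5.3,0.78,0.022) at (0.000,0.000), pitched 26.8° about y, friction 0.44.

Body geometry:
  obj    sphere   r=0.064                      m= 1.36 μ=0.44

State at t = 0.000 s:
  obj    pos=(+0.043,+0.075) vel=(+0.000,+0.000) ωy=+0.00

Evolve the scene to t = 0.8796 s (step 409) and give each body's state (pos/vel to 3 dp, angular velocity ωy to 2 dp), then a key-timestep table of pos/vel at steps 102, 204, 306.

State at t = 0.8796 s:
  obj    pos=(+2.017,-0.922) vel=(+4.488,-2.267) ωy=+78.56

Key-timestep trajectory:
   step    t(s)  obj.x    obj.z    obj.vx   obj.vz 
    102  0.2194   +0.166  +0.013  +1.119  -0.565
    204  0.4387   +0.534  -0.173  +2.239  -1.131
    306  0.6581   +1.148  -0.483  +3.358  -1.696


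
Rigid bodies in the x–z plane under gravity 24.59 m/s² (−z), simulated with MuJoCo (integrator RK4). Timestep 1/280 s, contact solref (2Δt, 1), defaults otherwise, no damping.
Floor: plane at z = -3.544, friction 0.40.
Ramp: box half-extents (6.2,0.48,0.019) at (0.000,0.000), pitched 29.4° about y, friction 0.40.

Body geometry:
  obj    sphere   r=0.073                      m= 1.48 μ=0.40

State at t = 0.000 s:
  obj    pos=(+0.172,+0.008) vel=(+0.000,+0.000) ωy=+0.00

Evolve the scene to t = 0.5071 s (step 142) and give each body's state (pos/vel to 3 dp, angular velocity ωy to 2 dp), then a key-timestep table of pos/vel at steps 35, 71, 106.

State at t = 0.5071 s:
  obj    pos=(+1.138,-0.536) vel=(+3.810,-2.147) ωy=+59.89

Key-timestep trajectory:
   step    t(s)  obj.x    obj.z    obj.vx   obj.vz 
     35  0.1250   +0.231  -0.025  +0.939  -0.529
     71  0.2536   +0.414  -0.128  +1.905  -1.073
    106  0.3786   +0.711  -0.295  +2.844  -1.602


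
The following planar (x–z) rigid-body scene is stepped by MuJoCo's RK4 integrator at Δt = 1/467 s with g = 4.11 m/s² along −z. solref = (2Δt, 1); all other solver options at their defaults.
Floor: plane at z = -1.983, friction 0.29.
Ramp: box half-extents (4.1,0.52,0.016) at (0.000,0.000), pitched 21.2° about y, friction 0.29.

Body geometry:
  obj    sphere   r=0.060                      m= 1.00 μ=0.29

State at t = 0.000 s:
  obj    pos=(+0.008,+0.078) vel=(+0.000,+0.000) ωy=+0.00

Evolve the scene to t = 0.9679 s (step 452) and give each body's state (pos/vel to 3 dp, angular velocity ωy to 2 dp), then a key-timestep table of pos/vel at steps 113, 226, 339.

State at t = 0.9679 s:
  obj    pos=(+0.472,-0.101) vel=(+0.958,-0.372) ωy=+17.12

Key-timestep trajectory:
   step    t(s)  obj.x    obj.z    obj.vx   obj.vz 
    113  0.2420   +0.037  +0.067  +0.240  -0.093
    226  0.4839   +0.124  +0.033  +0.479  -0.186
    339  0.7259   +0.269  -0.023  +0.719  -0.279


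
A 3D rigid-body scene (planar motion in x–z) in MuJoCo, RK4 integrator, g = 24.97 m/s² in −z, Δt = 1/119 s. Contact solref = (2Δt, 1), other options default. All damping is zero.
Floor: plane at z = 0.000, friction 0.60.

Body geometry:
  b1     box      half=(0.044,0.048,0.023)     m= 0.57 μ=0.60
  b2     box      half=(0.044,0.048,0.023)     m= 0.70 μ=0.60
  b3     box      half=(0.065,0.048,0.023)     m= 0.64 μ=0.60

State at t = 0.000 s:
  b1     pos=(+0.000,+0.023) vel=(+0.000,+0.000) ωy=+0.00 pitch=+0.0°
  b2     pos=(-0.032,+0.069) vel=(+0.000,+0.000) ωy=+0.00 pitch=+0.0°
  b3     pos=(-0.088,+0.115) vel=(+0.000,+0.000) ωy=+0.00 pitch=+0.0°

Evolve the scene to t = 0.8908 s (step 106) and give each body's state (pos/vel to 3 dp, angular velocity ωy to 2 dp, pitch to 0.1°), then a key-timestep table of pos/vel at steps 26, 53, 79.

State at t = 0.8908 s:
  b1     pos=(+0.000,+0.023) vel=(+0.000,+0.000) ωy=+0.00 pitch=+0.0°
  b2     pos=(-0.080,+0.044) vel=(+0.001,+0.000) ωy=+0.00 pitch=-90.0°
  b3     pos=(-0.142,+0.067) vel=(+0.000,+0.000) ωy=+0.02 pitch=-59.1°

Key-timestep trajectory:
   step    t(s)  b1.x    b1.z    b1.vx   b1.vz   b2.x    b2.z    b2.vx   b2.vz   b3.x    b3.z    b3.vx   b3.vz 
     26  0.2185   +0.000  +0.023  +0.000  +0.000   -0.080  +0.043  -0.047  +0.053   -0.142  +0.067  -0.138  +0.056
     53  0.4454   +0.000  +0.023  +0.000  +0.000   -0.080  +0.044  +0.001  +0.000   -0.142  +0.068  -0.001  +0.000
     79  0.6639   +0.000  +0.023  +0.000  +0.000   -0.080  +0.044  +0.001  +0.000   -0.142  +0.068  +0.000  +0.000


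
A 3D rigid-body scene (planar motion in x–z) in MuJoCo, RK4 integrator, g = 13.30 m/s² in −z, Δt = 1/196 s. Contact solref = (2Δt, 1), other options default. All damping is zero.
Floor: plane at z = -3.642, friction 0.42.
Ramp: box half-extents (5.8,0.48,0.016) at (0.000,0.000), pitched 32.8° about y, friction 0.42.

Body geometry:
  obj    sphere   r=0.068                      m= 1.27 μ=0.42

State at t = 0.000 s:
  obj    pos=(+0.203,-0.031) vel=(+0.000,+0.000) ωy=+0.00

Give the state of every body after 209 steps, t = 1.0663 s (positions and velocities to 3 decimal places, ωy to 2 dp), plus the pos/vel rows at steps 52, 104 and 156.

State at t = 1.0663 s:
  obj    pos=(+2.663,-1.616) vel=(+4.613,-2.973) ωy=+80.69

Key-timestep trajectory:
   step    t(s)  obj.x    obj.z    obj.vx   obj.vz 
     52  0.2653   +0.355  -0.129  +1.148  -0.740
    104  0.5306   +0.812  -0.423  +2.295  -1.479
    156  0.7959   +1.573  -0.914  +3.443  -2.219


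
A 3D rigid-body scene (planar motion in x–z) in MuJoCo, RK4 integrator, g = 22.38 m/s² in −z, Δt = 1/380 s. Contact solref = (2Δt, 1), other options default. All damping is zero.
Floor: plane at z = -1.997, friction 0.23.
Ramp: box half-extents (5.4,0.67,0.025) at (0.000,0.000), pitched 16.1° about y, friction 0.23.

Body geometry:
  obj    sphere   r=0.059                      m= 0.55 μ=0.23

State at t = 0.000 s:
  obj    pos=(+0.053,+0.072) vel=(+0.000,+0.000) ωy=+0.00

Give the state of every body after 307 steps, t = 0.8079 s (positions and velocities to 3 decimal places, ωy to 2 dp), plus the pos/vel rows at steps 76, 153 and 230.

State at t = 0.8079 s:
  obj    pos=(+1.443,-0.329) vel=(+3.441,-0.993) ωy=+60.70

Key-timestep trajectory:
   step    t(s)  obj.x    obj.z    obj.vx   obj.vz 
     76  0.2000   +0.138  +0.048  +0.852  -0.246
    153  0.4026   +0.398  -0.028  +1.715  -0.495
    230  0.6053   +0.833  -0.153  +2.578  -0.744


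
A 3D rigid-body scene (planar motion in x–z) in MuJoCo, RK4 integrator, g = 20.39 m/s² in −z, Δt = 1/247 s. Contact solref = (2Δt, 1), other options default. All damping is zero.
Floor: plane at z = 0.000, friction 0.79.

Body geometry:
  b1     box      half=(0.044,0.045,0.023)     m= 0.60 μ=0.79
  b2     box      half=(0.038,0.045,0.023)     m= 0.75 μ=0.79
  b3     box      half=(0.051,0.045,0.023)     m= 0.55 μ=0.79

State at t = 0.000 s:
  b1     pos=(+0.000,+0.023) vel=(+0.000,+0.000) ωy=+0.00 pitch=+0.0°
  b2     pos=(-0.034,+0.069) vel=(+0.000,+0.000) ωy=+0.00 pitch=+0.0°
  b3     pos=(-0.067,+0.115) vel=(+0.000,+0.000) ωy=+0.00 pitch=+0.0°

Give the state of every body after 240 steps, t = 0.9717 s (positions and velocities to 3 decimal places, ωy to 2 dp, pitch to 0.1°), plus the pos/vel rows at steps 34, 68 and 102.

State at t = 0.9717 s:
  b1     pos=(+0.000,+0.023) vel=(+0.000,+0.000) ωy=+0.00 pitch=+0.0°
  b2     pos=(-0.071,+0.038) vel=(+0.000,+0.000) ωy=+0.00 pitch=-90.0°
  b3     pos=(-0.224,+0.023) vel=(+0.000,+0.000) ωy=+0.00 pitch=+180.0°

Key-timestep trajectory:
   step    t(s)  b1.x    b1.z    b1.vx   b1.vz   b2.x    b2.z    b2.vx   b2.vz   b3.x    b3.z    b3.vx   b3.vz 
     34  0.1377   +0.000  +0.023  +0.001  +0.000   -0.043  +0.071  -0.178  +0.008   -0.090  +0.102  -0.407  -0.327
     68  0.2753   +0.000  +0.023  +0.000  +0.000   -0.071  +0.038  +0.018  +0.023   -0.154  +0.052  -0.335  +0.181
    102  0.4130   +0.000  +0.023  +0.000  +0.000   -0.071  +0.038  +0.000  +0.000   -0.194  +0.051  -0.415  -0.179


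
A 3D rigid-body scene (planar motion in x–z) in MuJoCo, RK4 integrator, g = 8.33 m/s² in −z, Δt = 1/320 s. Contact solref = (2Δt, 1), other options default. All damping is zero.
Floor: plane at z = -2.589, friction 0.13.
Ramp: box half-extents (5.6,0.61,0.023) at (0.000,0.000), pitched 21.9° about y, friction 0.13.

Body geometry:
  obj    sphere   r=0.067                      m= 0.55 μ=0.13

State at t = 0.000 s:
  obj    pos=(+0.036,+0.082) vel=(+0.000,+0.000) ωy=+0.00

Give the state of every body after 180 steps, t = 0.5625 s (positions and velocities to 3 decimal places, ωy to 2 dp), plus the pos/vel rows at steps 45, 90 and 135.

State at t = 0.5625 s:
  obj    pos=(+0.362,-0.049) vel=(+1.158,-0.466) ωy=+18.63

Key-timestep trajectory:
   step    t(s)  obj.x    obj.z    obj.vx   obj.vz 
     45  0.1406   +0.057  +0.074  +0.290  -0.116
     90  0.2812   +0.118  +0.050  +0.579  -0.233
    135  0.4219   +0.219  +0.009  +0.869  -0.349


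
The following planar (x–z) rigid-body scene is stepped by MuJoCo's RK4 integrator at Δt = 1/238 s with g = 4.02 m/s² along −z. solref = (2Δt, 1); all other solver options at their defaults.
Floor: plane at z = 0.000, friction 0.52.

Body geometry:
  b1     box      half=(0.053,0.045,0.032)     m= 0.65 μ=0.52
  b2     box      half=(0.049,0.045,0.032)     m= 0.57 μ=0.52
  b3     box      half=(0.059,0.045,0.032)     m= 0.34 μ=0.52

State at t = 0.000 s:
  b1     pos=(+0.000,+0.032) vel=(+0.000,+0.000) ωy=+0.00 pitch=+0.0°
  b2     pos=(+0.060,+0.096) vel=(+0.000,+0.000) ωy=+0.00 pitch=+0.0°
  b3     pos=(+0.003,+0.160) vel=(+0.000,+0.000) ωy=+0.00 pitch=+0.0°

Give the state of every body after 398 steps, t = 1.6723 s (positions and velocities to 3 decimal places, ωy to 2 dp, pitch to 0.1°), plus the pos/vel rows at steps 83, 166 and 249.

State at t = 1.6723 s:
  b1     pos=(+0.000,+0.032) vel=(+0.000,+0.000) ωy=+0.00 pitch=+0.0°
  b2     pos=(+0.107,+0.049) vel=(+0.000,+0.000) ωy=+0.00 pitch=+90.0°
  b3     pos=(-0.136,+0.032) vel=(+0.000,+0.000) ωy=+0.00 pitch=+180.0°

Key-timestep trajectory:
   step    t(s)  b1.x    b1.z    b1.vx   b1.vz   b2.x    b2.z    b2.vx   b2.vz   b3.x    b3.z    b3.vx   b3.vz 
     83  0.3487   +0.000  +0.032  +0.000  +0.000   +0.061  +0.096  +0.022  -0.006   -0.025  +0.130  -0.181  -0.134
    166  0.6975   +0.000  +0.032  +0.000  +0.000   +0.103  +0.051  +0.320  -0.159   -0.119  +0.070  -0.307  -0.614
    249  1.0462   +0.000  +0.032  +0.000  +0.000   +0.113  +0.053  -0.133  -0.064   -0.136  +0.032  +0.000  +0.000


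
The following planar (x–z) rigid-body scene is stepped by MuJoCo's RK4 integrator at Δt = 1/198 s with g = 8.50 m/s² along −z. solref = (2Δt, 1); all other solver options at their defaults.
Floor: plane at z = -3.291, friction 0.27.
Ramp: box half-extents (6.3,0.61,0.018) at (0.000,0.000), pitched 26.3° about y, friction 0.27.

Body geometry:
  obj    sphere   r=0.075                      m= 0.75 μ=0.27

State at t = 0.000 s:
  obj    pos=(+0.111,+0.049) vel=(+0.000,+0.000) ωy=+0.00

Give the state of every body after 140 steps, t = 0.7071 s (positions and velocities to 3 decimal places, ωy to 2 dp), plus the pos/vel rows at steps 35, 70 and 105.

State at t = 0.7071 s:
  obj    pos=(+0.714,-0.249) vel=(+1.705,-0.843) ωy=+25.35

Key-timestep trajectory:
   step    t(s)  obj.x    obj.z    obj.vx   obj.vz 
     35  0.1768   +0.149  +0.030  +0.426  -0.211
     70  0.3535   +0.262  -0.026  +0.853  -0.421
    105  0.5303   +0.450  -0.119  +1.279  -0.632


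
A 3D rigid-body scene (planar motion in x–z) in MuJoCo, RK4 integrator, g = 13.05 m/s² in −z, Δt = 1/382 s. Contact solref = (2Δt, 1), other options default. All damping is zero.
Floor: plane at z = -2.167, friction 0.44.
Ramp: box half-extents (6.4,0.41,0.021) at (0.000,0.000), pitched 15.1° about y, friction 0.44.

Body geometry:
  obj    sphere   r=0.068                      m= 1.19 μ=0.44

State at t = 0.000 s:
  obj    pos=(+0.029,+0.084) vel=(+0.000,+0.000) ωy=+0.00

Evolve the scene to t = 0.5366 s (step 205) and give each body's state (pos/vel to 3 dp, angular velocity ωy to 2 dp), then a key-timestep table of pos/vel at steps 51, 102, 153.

State at t = 0.5366 s:
  obj    pos=(+0.367,-0.007) vel=(+1.258,-0.339) ωy=+19.16

Key-timestep trajectory:
   step    t(s)  obj.x    obj.z    obj.vx   obj.vz 
     51  0.1335   +0.050  +0.079  +0.313  -0.084
    102  0.2670   +0.113  +0.062  +0.626  -0.169
    153  0.4005   +0.217  +0.034  +0.939  -0.253


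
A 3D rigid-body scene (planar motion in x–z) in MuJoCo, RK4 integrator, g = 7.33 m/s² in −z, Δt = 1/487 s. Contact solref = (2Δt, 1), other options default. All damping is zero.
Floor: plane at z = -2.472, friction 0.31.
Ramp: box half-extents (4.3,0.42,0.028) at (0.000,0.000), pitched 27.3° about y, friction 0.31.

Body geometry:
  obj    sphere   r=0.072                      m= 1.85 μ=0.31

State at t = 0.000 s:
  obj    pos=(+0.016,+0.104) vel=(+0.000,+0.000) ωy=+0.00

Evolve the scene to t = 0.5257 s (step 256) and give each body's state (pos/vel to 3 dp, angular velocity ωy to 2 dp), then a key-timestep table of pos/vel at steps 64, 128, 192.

State at t = 0.5257 s:
  obj    pos=(+0.311,-0.048) vel=(+1.122,-0.579) ωy=+17.53

Key-timestep trajectory:
   step    t(s)  obj.x    obj.z    obj.vx   obj.vz 
     64  0.1314   +0.035  +0.095  +0.280  -0.145
    128  0.2628   +0.090  +0.066  +0.561  -0.290
    192  0.3943   +0.182  +0.019  +0.841  -0.434


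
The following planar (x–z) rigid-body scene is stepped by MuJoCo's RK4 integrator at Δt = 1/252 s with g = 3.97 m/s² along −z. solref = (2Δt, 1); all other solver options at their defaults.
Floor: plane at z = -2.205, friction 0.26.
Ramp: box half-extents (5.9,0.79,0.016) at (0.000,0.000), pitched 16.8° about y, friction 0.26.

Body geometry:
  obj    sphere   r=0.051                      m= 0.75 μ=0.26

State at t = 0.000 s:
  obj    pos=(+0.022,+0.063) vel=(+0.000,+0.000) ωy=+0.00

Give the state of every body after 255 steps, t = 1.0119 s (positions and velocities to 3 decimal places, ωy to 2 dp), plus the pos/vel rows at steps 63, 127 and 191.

State at t = 1.0119 s:
  obj    pos=(+0.424,-0.058) vel=(+0.794,-0.240) ωy=+16.26

Key-timestep trajectory:
   step    t(s)  obj.x    obj.z    obj.vx   obj.vz 
     63  0.2500   +0.047  +0.056  +0.196  -0.059
    127  0.5040   +0.122  +0.033  +0.395  -0.119
    191  0.7579   +0.247  -0.005  +0.595  -0.180
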